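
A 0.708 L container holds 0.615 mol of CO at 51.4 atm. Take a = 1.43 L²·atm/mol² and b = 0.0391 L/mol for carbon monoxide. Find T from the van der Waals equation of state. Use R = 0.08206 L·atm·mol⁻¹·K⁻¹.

T ≈ 711.2 K

T = (P + a n²/V²)(V − nb)/(nR)
P + a n²/V² = 51.4 + (1.43)(0.615)²/(0.708)² = 52.479 atm
V − nb = 0.708 − (0.615)(0.0391) = 0.68395 L
T = (52.479)(0.68395)/((0.615)(0.08206)) = 711.2 K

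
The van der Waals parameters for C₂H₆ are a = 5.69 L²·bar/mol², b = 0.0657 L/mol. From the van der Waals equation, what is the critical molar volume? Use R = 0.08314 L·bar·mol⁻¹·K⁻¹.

For a van der Waals gas, V_m,c = 3b.
V_m,c = 3×0.0657 = 0.1971 L/mol

V_m,c ≈ 0.1971 L/mol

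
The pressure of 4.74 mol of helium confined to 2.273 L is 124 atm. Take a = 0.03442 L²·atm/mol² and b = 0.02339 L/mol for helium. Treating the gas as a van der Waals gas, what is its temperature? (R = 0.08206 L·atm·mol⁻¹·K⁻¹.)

T ≈ 690.1 K

T = (P + a n²/V²)(V − nb)/(nR)
P + a n²/V² = 124 + (0.03442)(4.74)²/(2.273)² = 124.15 atm
V − nb = 2.273 − (4.74)(0.02339) = 2.1621 L
T = (124.15)(2.1621)/((4.74)(0.08206)) = 690.1 K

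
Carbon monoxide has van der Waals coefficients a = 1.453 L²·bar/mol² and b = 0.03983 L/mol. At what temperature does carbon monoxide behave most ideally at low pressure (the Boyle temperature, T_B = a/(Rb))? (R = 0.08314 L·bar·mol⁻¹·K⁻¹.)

T_B ≈ 438.8 K

For a van der Waals gas the second virial coefficient B₂ = b − a/(RT) vanishes at T_B = a/(Rb).
T_B = 1.453/(0.08314×0.03983) = 1.453/0.0033115 = 438.8 K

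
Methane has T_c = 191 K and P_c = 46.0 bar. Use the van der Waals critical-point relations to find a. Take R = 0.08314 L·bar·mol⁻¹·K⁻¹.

a ≈ 2.313 L²·bar/mol²

From T_c = 8a/(27Rb) and P_c = a/(27b²): a = 27 R² T_c²/(64 P_c).
a = 27×(0.08314)²×(191)²/(64×46.0) = 6808.5/2944.0 = 2.313 L²·bar/mol²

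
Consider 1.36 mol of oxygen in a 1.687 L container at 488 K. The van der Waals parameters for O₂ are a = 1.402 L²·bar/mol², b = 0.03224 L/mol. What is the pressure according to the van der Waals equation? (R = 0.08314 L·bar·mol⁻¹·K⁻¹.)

P = nRT/(V − nb) − a n²/V²
nRT/(V − nb) = (1.36)(0.08314)(488)/(1.687 − 1.36×0.03224) = 55.178/1.6432 = 33.580 bar
a n²/V² = (1.402)(1.36)²/(1.687)² = 0.91116 bar
P = 33.580 − 0.91116 = 32.67 bar

P ≈ 32.67 bar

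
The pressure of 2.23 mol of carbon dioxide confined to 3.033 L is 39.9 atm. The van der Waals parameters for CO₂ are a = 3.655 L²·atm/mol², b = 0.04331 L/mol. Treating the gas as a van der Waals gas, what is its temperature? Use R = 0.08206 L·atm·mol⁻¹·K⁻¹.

T = (P + a n²/V²)(V − nb)/(nR)
P + a n²/V² = 39.9 + (3.655)(2.23)²/(3.033)² = 41.876 atm
V − nb = 3.033 − (2.23)(0.04331) = 2.9364 L
T = (41.876)(2.9364)/((2.23)(0.08206)) = 672.0 K

T ≈ 672.0 K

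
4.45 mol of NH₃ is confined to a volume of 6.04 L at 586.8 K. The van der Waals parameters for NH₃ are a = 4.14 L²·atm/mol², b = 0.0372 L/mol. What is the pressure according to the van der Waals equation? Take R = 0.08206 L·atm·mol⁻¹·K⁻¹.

P = nRT/(V − nb) − a n²/V²
nRT/(V − nb) = (4.45)(0.08206)(586.8)/(6.04 − 4.45×0.0372) = 214.28/5.8745 = 36.476 atm
a n²/V² = (4.14)(4.45)²/(6.04)² = 2.2472 atm
P = 36.476 − 2.2472 = 34.23 atm

P ≈ 34.23 atm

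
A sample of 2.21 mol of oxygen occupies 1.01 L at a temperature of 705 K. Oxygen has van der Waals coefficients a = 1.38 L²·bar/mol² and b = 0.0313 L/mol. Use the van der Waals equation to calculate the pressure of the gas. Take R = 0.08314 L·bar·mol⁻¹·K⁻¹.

P = nRT/(V − nb) − a n²/V²
nRT/(V − nb) = (2.21)(0.08314)(705)/(1.01 − 2.21×0.0313) = 129.54/0.94083 = 137.69 bar
a n²/V² = (1.38)(2.21)²/(1.01)² = 6.6073 bar
P = 137.69 − 6.6073 = 131.1 bar

P ≈ 131.1 bar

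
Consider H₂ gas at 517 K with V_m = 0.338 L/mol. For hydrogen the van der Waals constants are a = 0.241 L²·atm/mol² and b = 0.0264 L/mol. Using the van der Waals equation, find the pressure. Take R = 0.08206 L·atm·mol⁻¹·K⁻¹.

P ≈ 134.0 atm

P = RT/(V_m − b) − a/V_m²
RT/(V_m − b) = (0.08206)(517)/(0.338 − 0.0264) = 42.425/0.31160 = 136.15 atm
a/V_m² = 0.241/(0.338)² = 2.1095 atm
P = 136.15 − 2.1095 = 134.0 atm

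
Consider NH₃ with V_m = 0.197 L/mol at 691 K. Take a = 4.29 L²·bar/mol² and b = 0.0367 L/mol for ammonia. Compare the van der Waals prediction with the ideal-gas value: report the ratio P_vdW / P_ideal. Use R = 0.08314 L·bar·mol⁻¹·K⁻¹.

P_vdW / P_ideal ≈ 0.8499

Ideal: P_ideal = RT/V_m = (0.08314)(691)/0.197 = 291.623 bar
vdW: P = RT/(V_m − b) − a/V_m² = 57.4497/0.160300 − 4.29/0.0388090 = 358.389 − 110.541 = 247.848 bar
Ratio = 247.848/291.623 = 0.8499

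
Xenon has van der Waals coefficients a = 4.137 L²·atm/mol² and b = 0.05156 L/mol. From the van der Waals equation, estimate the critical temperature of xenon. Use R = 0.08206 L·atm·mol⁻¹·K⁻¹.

For a van der Waals gas, T_c = 8a/(27Rb).
T_c = 8×4.137/(27×0.08206×0.05156) = 33.096/0.11424 = 289.7 K

T_c ≈ 289.7 K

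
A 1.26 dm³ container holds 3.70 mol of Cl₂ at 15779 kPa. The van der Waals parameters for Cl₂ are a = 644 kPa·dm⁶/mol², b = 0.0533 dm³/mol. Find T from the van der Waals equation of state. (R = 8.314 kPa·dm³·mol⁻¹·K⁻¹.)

T ≈ 737.0 K

T = (P + a n²/V²)(V − nb)/(nR)
P + a n²/V² = 15779 + (644)(3.70)²/(1.26)² = 21332 kPa
V − nb = 1.26 − (3.70)(0.0533) = 1.0628 dm³
T = (21332)(1.0628)/((3.70)(8.314)) = 737.0 K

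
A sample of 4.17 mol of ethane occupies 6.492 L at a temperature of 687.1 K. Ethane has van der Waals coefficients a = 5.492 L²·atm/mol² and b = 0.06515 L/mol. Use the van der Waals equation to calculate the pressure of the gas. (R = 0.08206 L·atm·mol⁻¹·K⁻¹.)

P ≈ 35.53 atm

P = nRT/(V − nb) − a n²/V²
nRT/(V − nb) = (4.17)(0.08206)(687.1)/(6.492 − 4.17×0.06515) = 235.12/6.2203 = 37.799 atm
a n²/V² = (5.492)(4.17)²/(6.492)² = 2.2659 atm
P = 37.799 − 2.2659 = 35.53 atm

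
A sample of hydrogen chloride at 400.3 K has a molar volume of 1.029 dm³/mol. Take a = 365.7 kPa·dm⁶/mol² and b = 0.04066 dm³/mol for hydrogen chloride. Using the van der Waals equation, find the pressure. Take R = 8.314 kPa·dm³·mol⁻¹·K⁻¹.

P ≈ 3022 kPa

P = RT/(V_m − b) − a/V_m²
RT/(V_m − b) = (8.314)(400.3)/(1.029 − 0.04066) = 3328.1/0.98834 = 3367.4 kPa
a/V_m² = 365.7/(1.029)² = 345.38 kPa
P = 3367.4 − 345.38 = 3022 kPa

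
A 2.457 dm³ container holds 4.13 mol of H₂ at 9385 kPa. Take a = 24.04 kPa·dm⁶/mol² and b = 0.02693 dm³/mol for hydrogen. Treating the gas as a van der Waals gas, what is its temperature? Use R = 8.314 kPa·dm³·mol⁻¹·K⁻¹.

T ≈ 645.8 K

T = (P + a n²/V²)(V − nb)/(nR)
P + a n²/V² = 9385 + (24.04)(4.13)²/(2.457)² = 9452.9 kPa
V − nb = 2.457 − (4.13)(0.02693) = 2.3458 dm³
T = (9452.9)(2.3458)/((4.13)(8.314)) = 645.8 K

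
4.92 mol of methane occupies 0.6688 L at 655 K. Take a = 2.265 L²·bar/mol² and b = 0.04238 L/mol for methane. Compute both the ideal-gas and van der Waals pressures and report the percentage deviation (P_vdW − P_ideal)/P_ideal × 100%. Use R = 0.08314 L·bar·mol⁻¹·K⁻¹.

Ideal: P_ideal = nRT/V = (4.92)(0.08314)(655)/0.6688 = 400.608 bar
vdW: P = nRT/(V − nb) − a n²/V² = 267.927/0.460290 − 54.8275/0.447293 = 582.083 − 122.576 = 459.507 bar
% deviation = (459.507 − 400.608)/400.608 × 100% = 14.70%

14.70 %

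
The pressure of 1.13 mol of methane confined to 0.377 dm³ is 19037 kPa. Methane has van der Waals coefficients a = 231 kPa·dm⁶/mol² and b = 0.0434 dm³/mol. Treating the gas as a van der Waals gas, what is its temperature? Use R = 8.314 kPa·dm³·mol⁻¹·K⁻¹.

T ≈ 737.0 K

T = (P + a n²/V²)(V − nb)/(nR)
P + a n²/V² = 19037 + (231)(1.13)²/(0.377)² = 21112 kPa
V − nb = 0.377 − (1.13)(0.0434) = 0.32796 dm³
T = (21112)(0.32796)/((1.13)(8.314)) = 737.0 K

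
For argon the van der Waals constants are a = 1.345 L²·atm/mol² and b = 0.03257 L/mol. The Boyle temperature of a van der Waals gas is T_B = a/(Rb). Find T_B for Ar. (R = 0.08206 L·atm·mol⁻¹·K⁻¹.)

For a van der Waals gas the second virial coefficient B₂ = b − a/(RT) vanishes at T_B = a/(Rb).
T_B = 1.345/(0.08206×0.03257) = 1.345/0.0026727 = 503.2 K

T_B ≈ 503.2 K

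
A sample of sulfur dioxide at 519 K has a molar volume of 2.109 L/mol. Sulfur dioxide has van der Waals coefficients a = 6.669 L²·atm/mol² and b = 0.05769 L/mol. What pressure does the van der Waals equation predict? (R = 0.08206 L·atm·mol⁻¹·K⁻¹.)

P = RT/(V_m − b) − a/V_m²
RT/(V_m − b) = (0.08206)(519)/(2.109 − 0.05769) = 42.589/2.0513 = 20.762 atm
a/V_m² = 6.669/(2.109)² = 1.4994 atm
P = 20.762 − 1.4994 = 19.26 atm

P ≈ 19.26 atm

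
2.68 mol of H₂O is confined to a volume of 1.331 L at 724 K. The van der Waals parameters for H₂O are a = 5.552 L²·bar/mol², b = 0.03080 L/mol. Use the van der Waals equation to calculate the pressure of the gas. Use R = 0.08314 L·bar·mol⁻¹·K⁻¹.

P = nRT/(V − nb) − a n²/V²
nRT/(V − nb) = (2.68)(0.08314)(724)/(1.331 − 2.68×0.03080) = 161.32/1.2485 = 129.21 bar
a n²/V² = (5.552)(2.68)²/(1.331)² = 22.509 bar
P = 129.21 − 22.509 = 106.7 bar

P ≈ 106.7 bar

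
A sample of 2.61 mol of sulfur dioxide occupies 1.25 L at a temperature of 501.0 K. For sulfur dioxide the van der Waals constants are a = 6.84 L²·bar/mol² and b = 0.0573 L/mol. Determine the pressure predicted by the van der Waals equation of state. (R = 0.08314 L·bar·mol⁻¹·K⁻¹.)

P = nRT/(V − nb) − a n²/V²
nRT/(V − nb) = (2.61)(0.08314)(501.0)/(1.25 − 2.61×0.0573) = 108.71/1.1004 = 98.791 bar
a n²/V² = (6.84)(2.61)²/(1.25)² = 29.821 bar
P = 98.791 − 29.821 = 68.97 bar

P ≈ 68.97 bar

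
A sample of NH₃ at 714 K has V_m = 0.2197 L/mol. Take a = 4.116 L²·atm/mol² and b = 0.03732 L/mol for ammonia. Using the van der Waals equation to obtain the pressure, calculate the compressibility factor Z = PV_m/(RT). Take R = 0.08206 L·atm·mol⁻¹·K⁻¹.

P = RT/(V_m − b) − a/V_m² = (0.08206)(714)/(0.2197 − 0.03732) − 4.116/(0.2197)²
  = 58.591/0.18238 − 85.274 = 321.26 − 85.274 = 235.99 atm
Z = PV_m/(RT) = (235.99)(0.2197)/((0.08206)(714)) = 51.847/58.591 = 0.8849

Z ≈ 0.8849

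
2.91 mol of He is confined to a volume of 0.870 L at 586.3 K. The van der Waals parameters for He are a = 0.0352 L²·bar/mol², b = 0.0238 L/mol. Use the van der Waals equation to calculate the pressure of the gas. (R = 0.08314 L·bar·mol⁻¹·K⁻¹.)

P ≈ 176.8 bar

P = nRT/(V − nb) − a n²/V²
nRT/(V − nb) = (2.91)(0.08314)(586.3)/(0.870 − 2.91×0.0238) = 141.85/0.80074 = 177.15 bar
a n²/V² = (0.0352)(2.91)²/(0.870)² = 0.39381 bar
P = 177.15 − 0.39381 = 176.8 bar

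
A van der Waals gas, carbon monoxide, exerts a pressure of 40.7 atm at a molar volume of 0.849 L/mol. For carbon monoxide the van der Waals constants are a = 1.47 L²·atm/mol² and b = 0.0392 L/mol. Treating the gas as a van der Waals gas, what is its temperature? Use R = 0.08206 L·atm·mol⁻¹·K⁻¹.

T = (P + a/V_m²)(V_m − b)/R
P + a/V_m² = 40.7 + 1.47/(0.849)² = 42.739 atm
V_m − b = 0.849 − 0.0392 = 0.80980 L/mol
T = (42.739)(0.80980)/0.08206 = 421.8 K

T ≈ 421.8 K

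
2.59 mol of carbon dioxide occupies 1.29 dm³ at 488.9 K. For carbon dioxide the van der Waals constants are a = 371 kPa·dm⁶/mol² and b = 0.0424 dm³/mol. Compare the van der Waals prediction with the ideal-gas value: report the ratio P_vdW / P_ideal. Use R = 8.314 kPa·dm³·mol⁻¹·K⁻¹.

P_vdW / P_ideal ≈ 0.9098

Ideal: P_ideal = nRT/V = (2.59)(8.314)(488.9)/1.29 = 8160.94 kPa
vdW: P = nRT/(V − nb) − a n²/V² = 10527.6/1.18018 − 2488.71/1.66410 = 8920.33 − 1495.53 = 7424.80 kPa
Ratio = 7424.80/8160.94 = 0.9098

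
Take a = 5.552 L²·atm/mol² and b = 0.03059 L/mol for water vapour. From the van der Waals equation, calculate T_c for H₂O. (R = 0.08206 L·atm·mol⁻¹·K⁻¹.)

T_c ≈ 655.3 K

For a van der Waals gas, T_c = 8a/(27Rb).
T_c = 8×5.552/(27×0.08206×0.03059) = 44.416/0.067776 = 655.3 K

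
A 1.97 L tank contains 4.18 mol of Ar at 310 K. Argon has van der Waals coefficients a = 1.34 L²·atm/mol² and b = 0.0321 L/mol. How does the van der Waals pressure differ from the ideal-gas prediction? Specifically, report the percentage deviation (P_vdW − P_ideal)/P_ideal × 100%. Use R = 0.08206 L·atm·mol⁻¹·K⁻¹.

-3.87 %

Ideal: P_ideal = nRT/V = (4.18)(0.08206)(310)/1.97 = 53.9763 atm
vdW: P = nRT/(V − nb) − a n²/V² = 106.333/1.83582 − 23.4130/3.88090 = 57.9213 − 6.03288 = 51.8884 atm
% deviation = (51.8884 − 53.9763)/53.9763 × 100% = -3.87%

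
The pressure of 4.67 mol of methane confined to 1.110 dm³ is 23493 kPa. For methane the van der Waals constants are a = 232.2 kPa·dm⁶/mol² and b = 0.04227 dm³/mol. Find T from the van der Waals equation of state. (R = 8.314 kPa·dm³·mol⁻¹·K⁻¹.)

T = (P + a n²/V²)(V − nb)/(nR)
P + a n²/V² = 23493 + (232.2)(4.67)²/(1.110)² = 27603 kPa
V − nb = 1.110 − (4.67)(0.04227) = 0.91260 dm³
T = (27603)(0.91260)/((4.67)(8.314)) = 648.8 K

T ≈ 648.8 K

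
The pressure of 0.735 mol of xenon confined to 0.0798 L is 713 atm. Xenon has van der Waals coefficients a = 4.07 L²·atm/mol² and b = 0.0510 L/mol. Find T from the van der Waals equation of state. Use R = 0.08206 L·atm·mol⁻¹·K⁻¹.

T ≈ 742.5 K

T = (P + a n²/V²)(V − nb)/(nR)
P + a n²/V² = 713 + (4.07)(0.735)²/(0.0798)² = 1058.3 atm
V − nb = 0.0798 − (0.735)(0.0510) = 0.042315 L
T = (1058.3)(0.042315)/((0.735)(0.08206)) = 742.5 K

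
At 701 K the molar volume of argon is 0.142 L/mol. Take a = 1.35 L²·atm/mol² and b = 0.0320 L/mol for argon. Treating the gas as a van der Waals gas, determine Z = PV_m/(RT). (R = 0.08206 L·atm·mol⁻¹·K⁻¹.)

Z ≈ 1.126

P = RT/(V_m − b) − a/V_m² = (0.08206)(701)/(0.142 − 0.0320) − 1.35/(0.142)²
  = 57.524/0.11000 − 66.951 = 522.95 − 66.951 = 456.00 atm
Z = PV_m/(RT) = (456.00)(0.142)/((0.08206)(701)) = 64.752/57.524 = 1.126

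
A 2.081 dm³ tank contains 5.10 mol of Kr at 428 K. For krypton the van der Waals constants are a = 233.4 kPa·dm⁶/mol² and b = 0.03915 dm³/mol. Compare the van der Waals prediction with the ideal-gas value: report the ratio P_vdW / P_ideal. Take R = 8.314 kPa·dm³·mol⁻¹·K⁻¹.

P_vdW / P_ideal ≈ 0.9454

Ideal: P_ideal = nRT/V = (5.10)(8.314)(428)/2.081 = 8720.71 kPa
vdW: P = nRT/(V − nb) − a n²/V² = 18147.8/1.88134 − 6070.73/4.33056 = 9646.21 − 1401.83 = 8244.38 kPa
Ratio = 8244.38/8720.71 = 0.9454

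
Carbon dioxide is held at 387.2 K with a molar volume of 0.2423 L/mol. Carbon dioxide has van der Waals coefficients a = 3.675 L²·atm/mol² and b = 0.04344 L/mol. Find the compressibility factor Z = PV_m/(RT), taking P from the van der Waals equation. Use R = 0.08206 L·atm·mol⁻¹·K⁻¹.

P = RT/(V_m − b) − a/V_m² = (0.08206)(387.2)/(0.2423 − 0.04344) − 3.675/(0.2423)²
  = 31.774/0.19886 − 62.597 = 159.78 − 62.597 = 97.18 atm
Z = PV_m/(RT) = (97.18)(0.2423)/((0.08206)(387.2)) = 23.547/31.774 = 0.7411

Z ≈ 0.7411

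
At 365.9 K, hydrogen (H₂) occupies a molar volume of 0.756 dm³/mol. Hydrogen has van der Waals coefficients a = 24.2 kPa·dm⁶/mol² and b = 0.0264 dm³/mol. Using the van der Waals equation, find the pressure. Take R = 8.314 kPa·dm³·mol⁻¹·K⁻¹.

P ≈ 4127 kPa

P = RT/(V_m − b) − a/V_m²
RT/(V_m − b) = (8.314)(365.9)/(0.756 − 0.0264) = 3042.1/0.72960 = 4169.5 kPa
a/V_m² = 24.2/(0.756)² = 42.342 kPa
P = 4169.5 − 42.342 = 4127 kPa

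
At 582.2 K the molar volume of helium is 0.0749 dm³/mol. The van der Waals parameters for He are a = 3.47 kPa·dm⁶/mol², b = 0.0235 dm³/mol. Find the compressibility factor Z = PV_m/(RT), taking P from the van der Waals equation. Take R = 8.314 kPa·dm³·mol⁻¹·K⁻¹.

P = RT/(V_m − b) − a/V_m² = (8.314)(582.2)/(0.0749 − 0.0235) − 3.47/(0.0749)²
  = 4840.4/0.051400 − 618.54 = 94171 − 618.54 = 93552 kPa
Z = PV_m/(RT) = (93552)(0.0749)/((8.314)(582.2)) = 7007.0/4840.4 = 1.448

Z ≈ 1.448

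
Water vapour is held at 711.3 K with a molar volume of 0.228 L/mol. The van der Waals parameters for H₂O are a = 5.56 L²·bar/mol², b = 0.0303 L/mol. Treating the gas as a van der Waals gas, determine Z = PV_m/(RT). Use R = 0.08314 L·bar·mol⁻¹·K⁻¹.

P = RT/(V_m − b) − a/V_m² = (0.08314)(711.3)/(0.228 − 0.0303) − 5.56/(0.228)²
  = 59.137/0.19770 − 106.96 = 299.12 − 106.96 = 192.16 bar
Z = PV_m/(RT) = (192.16)(0.228)/((0.08314)(711.3)) = 43.812/59.137 = 0.7409

Z ≈ 0.7409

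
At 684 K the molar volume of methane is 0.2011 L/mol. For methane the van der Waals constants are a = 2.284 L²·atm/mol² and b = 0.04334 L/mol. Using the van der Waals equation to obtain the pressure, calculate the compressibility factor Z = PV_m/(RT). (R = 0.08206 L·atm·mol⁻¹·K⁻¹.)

Z ≈ 1.072

P = RT/(V_m − b) − a/V_m² = (0.08206)(684)/(0.2011 − 0.04334) − 2.284/(0.2011)²
  = 56.129/0.15776 − 56.477 = 355.79 − 56.477 = 299.31 atm
Z = PV_m/(RT) = (299.31)(0.2011)/((0.08206)(684)) = 60.191/56.129 = 1.072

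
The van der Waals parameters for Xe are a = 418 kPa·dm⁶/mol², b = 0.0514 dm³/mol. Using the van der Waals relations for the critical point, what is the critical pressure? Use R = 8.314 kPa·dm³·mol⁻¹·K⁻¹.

For a van der Waals gas, P_c = a/(27b²).
P_c = 418/(27×(0.0514)²) = 418/0.071333 = 5860 kPa

P_c ≈ 5860 kPa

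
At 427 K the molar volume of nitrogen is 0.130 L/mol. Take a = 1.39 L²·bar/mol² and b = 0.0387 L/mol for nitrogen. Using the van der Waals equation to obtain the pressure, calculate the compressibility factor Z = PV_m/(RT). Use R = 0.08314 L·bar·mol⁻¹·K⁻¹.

P = RT/(V_m − b) − a/V_m² = (0.08314)(427)/(0.130 − 0.0387) − 1.39/(0.130)²
  = 35.501/0.091300 − 82.249 = 388.84 − 82.249 = 306.59 bar
Z = PV_m/(RT) = (306.59)(0.130)/((0.08314)(427)) = 39.857/35.501 = 1.123

Z ≈ 1.123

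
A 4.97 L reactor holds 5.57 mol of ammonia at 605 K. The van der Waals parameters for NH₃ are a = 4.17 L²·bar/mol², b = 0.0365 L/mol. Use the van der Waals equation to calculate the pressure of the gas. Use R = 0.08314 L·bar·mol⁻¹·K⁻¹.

P = nRT/(V − nb) − a n²/V²
nRT/(V − nb) = (5.57)(0.08314)(605)/(4.97 − 5.57×0.0365) = 280.17/4.7667 = 58.777 bar
a n²/V² = (4.17)(5.57)²/(4.97)² = 5.2376 bar
P = 58.777 − 5.2376 = 53.54 bar

P ≈ 53.54 bar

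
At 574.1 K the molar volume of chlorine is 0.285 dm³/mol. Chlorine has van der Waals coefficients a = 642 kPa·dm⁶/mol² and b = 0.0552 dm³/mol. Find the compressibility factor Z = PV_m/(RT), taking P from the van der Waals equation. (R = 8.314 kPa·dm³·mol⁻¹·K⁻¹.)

P = RT/(V_m − b) − a/V_m² = (8.314)(574.1)/(0.285 − 0.0552) − 642/(0.285)²
  = 4773.1/0.22980 − 7904.0 = 20771 − 7904.0 = 12867 kPa
Z = PV_m/(RT) = (12867)(0.285)/((8.314)(574.1)) = 3667.1/4773.1 = 0.7683

Z ≈ 0.7683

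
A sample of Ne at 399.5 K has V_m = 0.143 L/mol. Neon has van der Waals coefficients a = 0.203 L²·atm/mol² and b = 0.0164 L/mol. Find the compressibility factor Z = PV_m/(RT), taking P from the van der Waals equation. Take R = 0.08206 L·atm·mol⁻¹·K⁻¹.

Z ≈ 1.086

P = RT/(V_m − b) − a/V_m² = (0.08206)(399.5)/(0.143 − 0.0164) − 0.203/(0.143)²
  = 32.783/0.12660 − 9.9271 = 258.95 − 9.9271 = 249.02 atm
Z = PV_m/(RT) = (249.02)(0.143)/((0.08206)(399.5)) = 35.610/32.783 = 1.086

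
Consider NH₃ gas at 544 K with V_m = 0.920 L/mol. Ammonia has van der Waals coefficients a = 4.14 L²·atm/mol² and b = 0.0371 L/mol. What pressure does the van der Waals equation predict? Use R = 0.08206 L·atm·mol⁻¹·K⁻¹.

P = RT/(V_m − b) − a/V_m²
RT/(V_m − b) = (0.08206)(544)/(0.920 − 0.0371) = 44.641/0.88290 = 50.562 atm
a/V_m² = 4.14/(0.920)² = 4.8913 atm
P = 50.562 − 4.8913 = 45.67 atm

P ≈ 45.67 atm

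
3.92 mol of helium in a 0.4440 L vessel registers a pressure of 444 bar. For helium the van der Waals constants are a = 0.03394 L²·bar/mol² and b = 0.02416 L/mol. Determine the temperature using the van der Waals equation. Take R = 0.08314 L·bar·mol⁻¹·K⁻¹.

T ≈ 478.7 K

T = (P + a n²/V²)(V − nb)/(nR)
P + a n²/V² = 444 + (0.03394)(3.92)²/(0.4440)² = 446.65 bar
V − nb = 0.4440 − (3.92)(0.02416) = 0.34929 L
T = (446.65)(0.34929)/((3.92)(0.08314)) = 478.7 K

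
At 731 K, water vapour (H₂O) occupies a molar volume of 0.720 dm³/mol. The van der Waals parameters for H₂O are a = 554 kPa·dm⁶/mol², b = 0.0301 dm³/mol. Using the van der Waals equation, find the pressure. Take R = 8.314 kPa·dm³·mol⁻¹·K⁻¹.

P = RT/(V_m − b) − a/V_m²
RT/(V_m − b) = (8.314)(731)/(0.720 − 0.0301) = 6077.5/0.68990 = 8809.2 kPa
a/V_m² = 554/(0.720)² = 1068.7 kPa
P = 8809.2 − 1068.7 = 7741 kPa

P ≈ 7741 kPa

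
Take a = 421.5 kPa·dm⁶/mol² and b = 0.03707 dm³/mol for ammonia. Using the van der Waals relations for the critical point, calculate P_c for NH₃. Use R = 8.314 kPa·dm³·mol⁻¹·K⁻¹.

For a van der Waals gas, P_c = a/(27b²).
P_c = 421.5/(27×(0.03707)²) = 421.5/0.037103 = 11360 kPa

P_c ≈ 11360 kPa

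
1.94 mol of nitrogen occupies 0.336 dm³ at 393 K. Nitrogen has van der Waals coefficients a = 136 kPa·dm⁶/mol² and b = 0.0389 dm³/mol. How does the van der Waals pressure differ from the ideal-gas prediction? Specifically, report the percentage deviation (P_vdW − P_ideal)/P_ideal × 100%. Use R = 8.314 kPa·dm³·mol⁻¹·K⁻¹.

4.93 %

Ideal: P_ideal = nRT/V = (1.94)(8.314)(393)/0.336 = 18865.4 kPa
vdW: P = nRT/(V − nb) − a n²/V² = 6338.76/0.260534 − 511.850/0.112896 = 24329.9 − 4533.82 = 19796.1 kPa
% deviation = (19796.1 − 18865.4)/18865.4 × 100% = 4.93%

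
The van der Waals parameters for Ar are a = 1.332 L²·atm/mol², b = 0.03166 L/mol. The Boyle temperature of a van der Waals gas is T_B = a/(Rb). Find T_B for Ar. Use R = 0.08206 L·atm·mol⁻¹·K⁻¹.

For a van der Waals gas the second virial coefficient B₂ = b − a/(RT) vanishes at T_B = a/(Rb).
T_B = 1.332/(0.08206×0.03166) = 1.332/0.0025980 = 512.7 K

T_B ≈ 512.7 K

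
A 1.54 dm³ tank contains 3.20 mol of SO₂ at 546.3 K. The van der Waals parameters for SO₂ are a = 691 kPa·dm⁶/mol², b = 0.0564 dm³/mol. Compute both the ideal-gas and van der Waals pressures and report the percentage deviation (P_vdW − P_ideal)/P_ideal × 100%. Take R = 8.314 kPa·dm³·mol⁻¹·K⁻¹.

Ideal: P_ideal = nRT/V = (3.20)(8.314)(546.3)/1.54 = 9437.79 kPa
vdW: P = nRT/(V − nb) − a n²/V² = 14534.2/1.35952 − 7075.84/2.37160 = 10690.7 − 2983.57 = 7707.1 kPa
% deviation = (7707.1 − 9437.79)/9437.79 × 100% = -18.34%

-18.34 %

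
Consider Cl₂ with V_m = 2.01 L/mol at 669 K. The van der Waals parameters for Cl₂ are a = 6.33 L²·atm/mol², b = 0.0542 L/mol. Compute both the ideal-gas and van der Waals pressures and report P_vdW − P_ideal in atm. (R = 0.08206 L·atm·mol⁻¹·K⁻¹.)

ΔP ≈ -0.810 atm

Ideal: P_ideal = RT/V_m = (0.08206)(669)/2.01 = 27.3125 atm
vdW: P = RT/(V_m − b) − a/V_m² = 54.8981/1.95580 − 6.33/4.04010 = 28.0694 − 1.56679 = 26.5026 atm
ΔP = 26.5026 − 27.3125 = -0.810 atm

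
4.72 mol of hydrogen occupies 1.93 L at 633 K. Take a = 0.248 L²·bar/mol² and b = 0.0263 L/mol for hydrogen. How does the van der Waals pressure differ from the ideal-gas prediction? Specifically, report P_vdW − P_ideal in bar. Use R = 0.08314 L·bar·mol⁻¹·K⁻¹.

Ideal: P_ideal = nRT/V = (4.72)(0.08314)(633)/1.93 = 128.706 bar
vdW: P = nRT/(V − nb) − a n²/V² = 248.402/1.80586 − 5.52504/3.72490 = 137.553 − 1.48327 = 136.070 bar
ΔP = 136.070 − 128.706 = 7.36 bar

ΔP ≈ 7.36 bar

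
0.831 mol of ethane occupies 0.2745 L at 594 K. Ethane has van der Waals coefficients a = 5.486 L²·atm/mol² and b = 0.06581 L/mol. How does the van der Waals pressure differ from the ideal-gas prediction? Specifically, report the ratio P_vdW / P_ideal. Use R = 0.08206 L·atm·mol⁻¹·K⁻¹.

Ideal: P_ideal = nRT/V = (0.831)(0.08206)(594)/0.2745 = 147.563 atm
vdW: P = nRT/(V − nb) − a n²/V² = 40.5060/0.219812 − 3.78842/0.0753503 = 184.276 − 50.2774 = 133.999 atm
Ratio = 133.999/147.563 = 0.9081

P_vdW / P_ideal ≈ 0.9081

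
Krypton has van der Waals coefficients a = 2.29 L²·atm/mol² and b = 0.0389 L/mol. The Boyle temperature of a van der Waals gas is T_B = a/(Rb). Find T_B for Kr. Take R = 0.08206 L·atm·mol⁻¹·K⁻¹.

T_B ≈ 717.4 K

For a van der Waals gas the second virial coefficient B₂ = b − a/(RT) vanishes at T_B = a/(Rb).
T_B = 2.29/(0.08206×0.0389) = 2.29/0.0031921 = 717.4 K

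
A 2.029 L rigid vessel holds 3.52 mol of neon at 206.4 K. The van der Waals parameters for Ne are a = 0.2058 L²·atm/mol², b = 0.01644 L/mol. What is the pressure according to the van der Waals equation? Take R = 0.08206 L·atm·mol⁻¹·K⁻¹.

P = nRT/(V − nb) − a n²/V²
nRT/(V − nb) = (3.52)(0.08206)(206.4)/(2.029 − 3.52×0.01644) = 59.619/1.9711 = 30.247 atm
a n²/V² = (0.2058)(3.52)²/(2.029)² = 0.61939 atm
P = 30.247 − 0.61939 = 29.63 atm

P ≈ 29.63 atm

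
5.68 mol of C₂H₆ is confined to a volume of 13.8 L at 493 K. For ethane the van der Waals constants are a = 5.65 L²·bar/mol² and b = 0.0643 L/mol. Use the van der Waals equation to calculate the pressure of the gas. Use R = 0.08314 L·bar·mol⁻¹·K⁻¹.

P ≈ 16.37 bar

P = nRT/(V − nb) − a n²/V²
nRT/(V − nb) = (5.68)(0.08314)(493)/(13.8 − 5.68×0.0643) = 232.81/13.435 = 17.329 bar
a n²/V² = (5.65)(5.68)²/(13.8)² = 0.95717 bar
P = 17.329 − 0.95717 = 16.37 bar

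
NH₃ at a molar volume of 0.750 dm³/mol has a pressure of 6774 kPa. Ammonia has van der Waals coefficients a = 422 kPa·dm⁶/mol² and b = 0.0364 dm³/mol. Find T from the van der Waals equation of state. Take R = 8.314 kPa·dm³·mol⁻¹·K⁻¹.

T ≈ 645.8 K

T = (P + a/V_m²)(V_m − b)/R
P + a/V_m² = 6774 + 422/(0.750)² = 7524.2 kPa
V_m − b = 0.750 − 0.0364 = 0.71360 dm³/mol
T = (7524.2)(0.71360)/8.314 = 645.8 K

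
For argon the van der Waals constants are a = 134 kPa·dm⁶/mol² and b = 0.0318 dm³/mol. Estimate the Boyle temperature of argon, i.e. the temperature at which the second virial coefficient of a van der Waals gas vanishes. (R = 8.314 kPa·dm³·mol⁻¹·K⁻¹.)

For a van der Waals gas the second virial coefficient B₂ = b − a/(RT) vanishes at T_B = a/(Rb).
T_B = 134/(8.314×0.0318) = 134/0.26439 = 506.8 K

T_B ≈ 506.8 K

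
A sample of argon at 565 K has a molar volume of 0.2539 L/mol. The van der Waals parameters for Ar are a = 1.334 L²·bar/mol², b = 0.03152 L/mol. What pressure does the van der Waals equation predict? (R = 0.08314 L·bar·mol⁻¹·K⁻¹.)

P ≈ 190.5 bar

P = RT/(V_m − b) − a/V_m²
RT/(V_m − b) = (0.08314)(565)/(0.2539 − 0.03152) = 46.974/0.22238 = 211.23 bar
a/V_m² = 1.334/(0.2539)² = 20.693 bar
P = 211.23 − 20.693 = 190.5 bar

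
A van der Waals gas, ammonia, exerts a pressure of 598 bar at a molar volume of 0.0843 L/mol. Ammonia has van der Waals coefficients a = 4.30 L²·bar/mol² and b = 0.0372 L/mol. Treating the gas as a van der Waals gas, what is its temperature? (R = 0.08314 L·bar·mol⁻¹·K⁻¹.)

T ≈ 681.6 K

T = (P + a/V_m²)(V_m − b)/R
P + a/V_m² = 598 + 4.30/(0.0843)² = 1203.1 bar
V_m − b = 0.0843 − 0.0372 = 0.047100 L/mol
T = (1203.1)(0.047100)/0.08314 = 681.6 K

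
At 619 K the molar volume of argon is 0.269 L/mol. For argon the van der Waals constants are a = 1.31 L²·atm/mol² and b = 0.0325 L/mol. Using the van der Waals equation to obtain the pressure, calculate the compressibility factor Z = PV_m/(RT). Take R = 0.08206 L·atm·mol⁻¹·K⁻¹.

P = RT/(V_m − b) − a/V_m² = (0.08206)(619)/(0.269 − 0.0325) − 1.31/(0.269)²
  = 50.795/0.23650 − 18.104 = 214.78 − 18.104 = 196.68 atm
Z = PV_m/(RT) = (196.68)(0.269)/((0.08206)(619)) = 52.907/50.795 = 1.042

Z ≈ 1.042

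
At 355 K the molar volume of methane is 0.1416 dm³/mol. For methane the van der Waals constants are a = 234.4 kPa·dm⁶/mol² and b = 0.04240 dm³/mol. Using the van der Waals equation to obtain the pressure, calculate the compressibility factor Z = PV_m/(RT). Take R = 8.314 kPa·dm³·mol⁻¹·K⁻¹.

Z ≈ 0.8666

P = RT/(V_m − b) − a/V_m² = (8.314)(355)/(0.1416 − 0.04240) − 234.4/(0.1416)²
  = 2951.5/0.099200 − 11690 = 29753 − 11690 = 18063 kPa
Z = PV_m/(RT) = (18063)(0.1416)/((8.314)(355)) = 2557.7/2951.5 = 0.8666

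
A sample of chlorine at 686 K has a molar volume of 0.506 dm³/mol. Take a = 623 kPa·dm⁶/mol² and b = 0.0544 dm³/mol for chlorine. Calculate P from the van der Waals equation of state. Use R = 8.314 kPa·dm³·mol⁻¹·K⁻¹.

P ≈ 10196 kPa

P = RT/(V_m − b) − a/V_m²
RT/(V_m − b) = (8.314)(686)/(0.506 − 0.0544) = 5703.4/0.45160 = 12629 kPa
a/V_m² = 623/(0.506)² = 2433.3 kPa
P = 12629 − 2433.3 = 10196 kPa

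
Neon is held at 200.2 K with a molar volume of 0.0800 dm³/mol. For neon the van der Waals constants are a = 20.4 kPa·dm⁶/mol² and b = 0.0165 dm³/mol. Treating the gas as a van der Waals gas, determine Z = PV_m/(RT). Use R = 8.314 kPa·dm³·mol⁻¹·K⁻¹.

Z ≈ 1.107

P = RT/(V_m − b) − a/V_m² = (8.314)(200.2)/(0.0800 − 0.0165) − 20.4/(0.0800)²
  = 1664.5/0.063500 − 3187.5 = 26213 − 3187.5 = 23026 kPa
Z = PV_m/(RT) = (23026)(0.0800)/((8.314)(200.2)) = 1842.1/1664.5 = 1.107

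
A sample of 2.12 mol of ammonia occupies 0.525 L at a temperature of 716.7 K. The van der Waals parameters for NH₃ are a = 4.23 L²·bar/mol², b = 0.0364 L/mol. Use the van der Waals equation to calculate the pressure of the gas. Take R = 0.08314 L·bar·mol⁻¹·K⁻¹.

P ≈ 213.1 bar

P = nRT/(V − nb) − a n²/V²
nRT/(V − nb) = (2.12)(0.08314)(716.7)/(0.525 − 2.12×0.0364) = 126.32/0.44783 = 282.07 bar
a n²/V² = (4.23)(2.12)²/(0.525)² = 68.975 bar
P = 282.07 − 68.975 = 213.1 bar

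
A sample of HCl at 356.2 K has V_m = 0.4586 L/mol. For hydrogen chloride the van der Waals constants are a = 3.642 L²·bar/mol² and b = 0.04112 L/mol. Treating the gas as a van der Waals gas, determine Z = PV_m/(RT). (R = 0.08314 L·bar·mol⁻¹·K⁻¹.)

Z ≈ 0.8303

P = RT/(V_m − b) − a/V_m² = (0.08314)(356.2)/(0.4586 − 0.04112) − 3.642/(0.4586)²
  = 29.614/0.41748 − 17.317 = 70.935 − 17.317 = 53.618 bar
Z = PV_m/(RT) = (53.618)(0.4586)/((0.08314)(356.2)) = 24.589/29.614 = 0.8303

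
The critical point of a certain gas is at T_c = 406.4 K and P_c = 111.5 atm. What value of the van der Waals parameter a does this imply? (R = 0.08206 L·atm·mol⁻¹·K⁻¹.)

a ≈ 4.208 L²·atm/mol²

From T_c = 8a/(27Rb) and P_c = a/(27b²): a = 27 R² T_c²/(64 P_c).
a = 27×(0.08206)²×(406.4)²/(64×111.5) = 30029/7136.0 = 4.208 L²·atm/mol²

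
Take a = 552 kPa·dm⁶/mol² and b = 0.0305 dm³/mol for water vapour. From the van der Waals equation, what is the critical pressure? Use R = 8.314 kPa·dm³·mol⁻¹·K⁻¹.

P_c ≈ 21977 kPa

For a van der Waals gas, P_c = a/(27b²).
P_c = 552/(27×(0.0305)²) = 552/0.025117 = 21977 kPa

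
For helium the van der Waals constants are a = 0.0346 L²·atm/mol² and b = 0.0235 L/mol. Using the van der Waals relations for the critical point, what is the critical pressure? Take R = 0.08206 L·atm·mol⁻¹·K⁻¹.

P_c ≈ 2.320 atm

For a van der Waals gas, P_c = a/(27b²).
P_c = 0.0346/(27×(0.0235)²) = 0.0346/0.014911 = 2.320 atm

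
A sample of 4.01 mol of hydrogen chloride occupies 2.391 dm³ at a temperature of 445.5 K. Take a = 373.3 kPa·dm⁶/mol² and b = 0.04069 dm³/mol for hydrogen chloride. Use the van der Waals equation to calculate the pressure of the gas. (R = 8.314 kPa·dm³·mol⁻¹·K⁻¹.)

P ≈ 5617 kPa

P = nRT/(V − nb) − a n²/V²
nRT/(V − nb) = (4.01)(8.314)(445.5)/(2.391 − 4.01×0.04069) = 14853/2.2278 = 6667.1 kPa
a n²/V² = (373.3)(4.01)²/(2.391)² = 1050.0 kPa
P = 6667.1 − 1050.0 = 5617 kPa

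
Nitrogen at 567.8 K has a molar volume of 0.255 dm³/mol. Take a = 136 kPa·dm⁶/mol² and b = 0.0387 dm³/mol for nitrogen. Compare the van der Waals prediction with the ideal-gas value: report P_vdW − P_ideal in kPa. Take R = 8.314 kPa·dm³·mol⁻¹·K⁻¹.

Ideal: P_ideal = RT/V_m = (8.314)(567.8)/0.255 = 18512.5 kPa
vdW: P = RT/(V_m − b) − a/V_m² = 4720.69/0.216300 − 136/0.0650250 = 21824.7 − 2091.50 = 19733.2 kPa
ΔP = 19733.2 − 18512.5 = 1221 kPa

ΔP ≈ 1221 kPa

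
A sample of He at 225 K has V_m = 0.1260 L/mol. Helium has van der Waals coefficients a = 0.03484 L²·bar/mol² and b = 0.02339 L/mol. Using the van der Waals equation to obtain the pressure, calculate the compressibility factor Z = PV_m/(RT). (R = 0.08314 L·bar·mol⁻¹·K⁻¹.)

Z ≈ 1.213

P = RT/(V_m − b) − a/V_m² = (0.08314)(225)/(0.1260 − 0.02339) − 0.03484/(0.1260)²
  = 18.707/0.10261 − 2.1945 = 182.31 − 2.1945 = 180.12 bar
Z = PV_m/(RT) = (180.12)(0.1260)/((0.08314)(225)) = 22.695/18.707 = 1.213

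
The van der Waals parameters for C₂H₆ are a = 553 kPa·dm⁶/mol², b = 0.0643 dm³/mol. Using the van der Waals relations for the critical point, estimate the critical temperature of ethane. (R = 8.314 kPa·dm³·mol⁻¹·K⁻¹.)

T_c ≈ 306.5 K

For a van der Waals gas, T_c = 8a/(27Rb).
T_c = 8×553/(27×8.314×0.0643) = 4424.0/14.434 = 306.5 K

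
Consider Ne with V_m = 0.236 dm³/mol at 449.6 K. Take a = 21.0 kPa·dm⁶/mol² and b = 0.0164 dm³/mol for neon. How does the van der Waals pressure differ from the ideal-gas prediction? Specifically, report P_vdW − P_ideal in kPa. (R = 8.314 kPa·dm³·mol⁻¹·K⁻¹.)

Ideal: P_ideal = RT/V_m = (8.314)(449.6)/0.236 = 15838.9 kPa
vdW: P = RT/(V_m − b) − a/V_m² = 3737.97/0.219600 − 21.0/0.0556960 = 17021.7 − 377.047 = 16644.7 kPa
ΔP = 16644.7 − 15838.9 = 806 kPa

ΔP ≈ 806 kPa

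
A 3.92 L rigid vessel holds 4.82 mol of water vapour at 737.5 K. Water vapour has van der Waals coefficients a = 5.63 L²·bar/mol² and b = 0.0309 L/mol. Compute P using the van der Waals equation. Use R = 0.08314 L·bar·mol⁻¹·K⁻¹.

P = nRT/(V − nb) − a n²/V²
nRT/(V − nb) = (4.82)(0.08314)(737.5)/(3.92 − 4.82×0.0309) = 295.54/3.7711 = 78.370 bar
a n²/V² = (5.63)(4.82)²/(3.92)² = 8.5120 bar
P = 78.370 − 8.5120 = 69.86 bar

P ≈ 69.86 bar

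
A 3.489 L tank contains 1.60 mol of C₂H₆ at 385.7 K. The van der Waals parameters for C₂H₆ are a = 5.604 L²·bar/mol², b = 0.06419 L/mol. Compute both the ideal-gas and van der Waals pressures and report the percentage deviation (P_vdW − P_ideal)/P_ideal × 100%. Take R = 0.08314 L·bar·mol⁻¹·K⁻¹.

-4.98 %

Ideal: P_ideal = nRT/V = (1.60)(0.08314)(385.7)/3.489 = 14.7055 bar
vdW: P = nRT/(V − nb) − a n²/V² = 51.3074/3.38630 − 14.3462/12.1731 = 15.1515 − 1.17852 = 13.9730 bar
% deviation = (13.9730 − 14.7055)/14.7055 × 100% = -4.98%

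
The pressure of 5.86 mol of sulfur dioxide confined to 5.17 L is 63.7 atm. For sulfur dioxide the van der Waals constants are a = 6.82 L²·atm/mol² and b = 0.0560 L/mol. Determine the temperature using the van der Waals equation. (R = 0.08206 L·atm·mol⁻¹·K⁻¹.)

T = (P + a n²/V²)(V − nb)/(nR)
P + a n²/V² = 63.7 + (6.82)(5.86)²/(5.17)² = 72.462 atm
V − nb = 5.17 − (5.86)(0.0560) = 4.8418 L
T = (72.462)(4.8418)/((5.86)(0.08206)) = 729.6 K

T ≈ 729.6 K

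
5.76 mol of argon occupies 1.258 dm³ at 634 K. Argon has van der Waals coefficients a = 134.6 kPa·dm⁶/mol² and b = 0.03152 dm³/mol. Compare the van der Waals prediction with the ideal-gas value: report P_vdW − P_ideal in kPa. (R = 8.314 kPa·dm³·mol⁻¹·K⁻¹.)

Ideal: P_ideal = nRT/V = (5.76)(8.314)(634)/1.258 = 24134.7 kPa
vdW: P = nRT/(V − nb) − a n²/V² = 30361.4/1.07644 − 4465.70/1.58256 = 28205.4 − 2821.82 = 25383.6 kPa
ΔP = 25383.6 − 24134.7 = 1249 kPa

ΔP ≈ 1249 kPa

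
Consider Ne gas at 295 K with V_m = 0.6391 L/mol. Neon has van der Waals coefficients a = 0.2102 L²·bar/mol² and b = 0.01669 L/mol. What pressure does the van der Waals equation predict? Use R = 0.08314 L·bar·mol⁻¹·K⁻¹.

P = RT/(V_m − b) − a/V_m²
RT/(V_m − b) = (0.08314)(295)/(0.6391 − 0.01669) = 24.526/0.62241 = 39.405 bar
a/V_m² = 0.2102/(0.6391)² = 0.51463 bar
P = 39.405 − 0.51463 = 38.89 bar

P ≈ 38.89 bar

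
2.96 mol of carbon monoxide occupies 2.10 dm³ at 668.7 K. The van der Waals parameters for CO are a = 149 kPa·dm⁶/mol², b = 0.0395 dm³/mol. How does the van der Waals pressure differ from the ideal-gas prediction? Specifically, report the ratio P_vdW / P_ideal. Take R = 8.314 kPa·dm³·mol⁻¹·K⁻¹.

Ideal: P_ideal = nRT/V = (2.96)(8.314)(668.7)/2.10 = 7836.35 kPa
vdW: P = nRT/(V − nb) − a n²/V² = 16456.3/1.98308 − 1305.48/4.41000 = 8298.35 − 296.027 = 8002.32 kPa
Ratio = 8002.32/7836.35 = 1.021

P_vdW / P_ideal ≈ 1.021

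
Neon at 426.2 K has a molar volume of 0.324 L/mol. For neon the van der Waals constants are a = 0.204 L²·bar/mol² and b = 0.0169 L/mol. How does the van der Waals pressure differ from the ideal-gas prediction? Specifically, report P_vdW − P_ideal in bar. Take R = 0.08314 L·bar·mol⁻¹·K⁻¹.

ΔP ≈ 4.08 bar

Ideal: P_ideal = RT/V_m = (0.08314)(426.2)/0.324 = 109.365 bar
vdW: P = RT/(V_m − b) − a/V_m² = 35.4343/0.307100 − 0.204/0.104976 = 115.384 − 1.94330 = 113.441 bar
ΔP = 113.441 − 109.365 = 4.08 bar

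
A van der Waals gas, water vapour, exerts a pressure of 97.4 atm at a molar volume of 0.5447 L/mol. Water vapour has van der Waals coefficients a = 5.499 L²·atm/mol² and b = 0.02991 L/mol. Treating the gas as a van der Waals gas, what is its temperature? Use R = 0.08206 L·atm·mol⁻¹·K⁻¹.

T = (P + a/V_m²)(V_m − b)/R
P + a/V_m² = 97.4 + 5.499/(0.5447)² = 115.93 atm
V_m − b = 0.5447 − 0.02991 = 0.51479 L/mol
T = (115.93)(0.51479)/0.08206 = 727.3 K

T ≈ 727.3 K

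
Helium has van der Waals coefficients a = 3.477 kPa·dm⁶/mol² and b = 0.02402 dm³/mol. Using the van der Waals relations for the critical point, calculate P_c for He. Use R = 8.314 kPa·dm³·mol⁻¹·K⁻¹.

P_c ≈ 223.2 kPa

For a van der Waals gas, P_c = a/(27b²).
P_c = 3.477/(27×(0.02402)²) = 3.477/0.015578 = 223.2 kPa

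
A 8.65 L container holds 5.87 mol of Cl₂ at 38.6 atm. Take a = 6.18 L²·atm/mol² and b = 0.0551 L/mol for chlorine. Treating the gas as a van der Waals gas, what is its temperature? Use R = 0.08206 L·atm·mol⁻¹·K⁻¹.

T = (P + a n²/V²)(V − nb)/(nR)
P + a n²/V² = 38.6 + (6.18)(5.87)²/(8.65)² = 41.446 atm
V − nb = 8.65 − (5.87)(0.0551) = 8.3266 L
T = (41.446)(8.3266)/((5.87)(0.08206)) = 716.4 K

T ≈ 716.4 K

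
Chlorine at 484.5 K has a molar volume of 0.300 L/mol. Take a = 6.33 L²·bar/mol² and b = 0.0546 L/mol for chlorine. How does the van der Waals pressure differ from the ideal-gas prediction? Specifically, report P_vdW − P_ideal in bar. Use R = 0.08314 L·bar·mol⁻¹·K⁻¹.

Ideal: P_ideal = RT/V_m = (0.08314)(484.5)/0.300 = 134.271 bar
vdW: P = RT/(V_m − b) − a/V_m² = 40.2813/0.245400 − 6.33/0.0900000 = 164.145 − 70.3333 = 93.812 bar
ΔP = 93.812 − 134.271 = -40.46 bar

ΔP ≈ -40.46 bar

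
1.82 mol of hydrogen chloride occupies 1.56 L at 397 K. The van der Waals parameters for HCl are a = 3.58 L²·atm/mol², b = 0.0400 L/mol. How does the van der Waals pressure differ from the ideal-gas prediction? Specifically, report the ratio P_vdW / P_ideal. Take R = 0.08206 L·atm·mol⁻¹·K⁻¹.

Ideal: P_ideal = nRT/V = (1.82)(0.08206)(397)/1.56 = 38.0075 atm
vdW: P = nRT/(V − nb) − a n²/V² = 59.2916/1.48720 − 11.8584/2.43360 = 39.8679 − 4.87278 = 34.9951 atm
Ratio = 34.9951/38.0075 = 0.9207

P_vdW / P_ideal ≈ 0.9207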